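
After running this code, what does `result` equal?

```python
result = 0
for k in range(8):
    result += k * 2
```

Let's trace through this code step by step.

Initialize: result = 0
Entering loop: for k in range(8):

After execution: result = 56
56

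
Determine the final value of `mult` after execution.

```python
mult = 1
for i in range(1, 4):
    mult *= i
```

Let's trace through this code step by step.

Initialize: mult = 1
Entering loop: for i in range(1, 4):

After execution: mult = 6
6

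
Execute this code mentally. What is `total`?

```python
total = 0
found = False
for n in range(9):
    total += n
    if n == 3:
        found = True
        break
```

Let's trace through this code step by step.

Initialize: total = 0
Initialize: found = False
Entering loop: for n in range(9):

After execution: total = 6
6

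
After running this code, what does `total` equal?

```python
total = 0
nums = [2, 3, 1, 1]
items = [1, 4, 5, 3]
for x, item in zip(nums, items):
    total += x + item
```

Let's trace through this code step by step.

Initialize: total = 0
Initialize: nums = [2, 3, 1, 1]
Initialize: items = [1, 4, 5, 3]
Entering loop: for x, item in zip(nums, items):

After execution: total = 20
20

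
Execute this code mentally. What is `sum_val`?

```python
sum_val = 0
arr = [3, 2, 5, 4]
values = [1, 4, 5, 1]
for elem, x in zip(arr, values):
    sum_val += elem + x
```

Let's trace through this code step by step.

Initialize: sum_val = 0
Initialize: arr = [3, 2, 5, 4]
Initialize: values = [1, 4, 5, 1]
Entering loop: for elem, x in zip(arr, values):

After execution: sum_val = 25
25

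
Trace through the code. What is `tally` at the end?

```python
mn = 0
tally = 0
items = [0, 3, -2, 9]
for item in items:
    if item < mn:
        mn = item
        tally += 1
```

Let's trace through this code step by step.

Initialize: mn = 0
Initialize: tally = 0
Initialize: items = [0, 3, -2, 9]
Entering loop: for item in items:

After execution: tally = 1
1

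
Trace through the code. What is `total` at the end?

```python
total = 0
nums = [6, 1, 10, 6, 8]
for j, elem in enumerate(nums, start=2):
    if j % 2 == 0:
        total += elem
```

Let's trace through this code step by step.

Initialize: total = 0
Initialize: nums = [6, 1, 10, 6, 8]
Entering loop: for j, elem in enumerate(nums, start=2):

After execution: total = 24
24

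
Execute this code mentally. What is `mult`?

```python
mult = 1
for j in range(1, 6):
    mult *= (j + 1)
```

Let's trace through this code step by step.

Initialize: mult = 1
Entering loop: for j in range(1, 6):

After execution: mult = 720
720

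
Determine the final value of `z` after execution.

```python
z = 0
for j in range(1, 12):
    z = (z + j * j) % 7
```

Let's trace through this code step by step.

Initialize: z = 0
Entering loop: for j in range(1, 12):

After execution: z = 2
2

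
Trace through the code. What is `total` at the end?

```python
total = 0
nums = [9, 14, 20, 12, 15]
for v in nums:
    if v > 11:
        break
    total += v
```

Let's trace through this code step by step.

Initialize: total = 0
Initialize: nums = [9, 14, 20, 12, 15]
Entering loop: for v in nums:

After execution: total = 9
9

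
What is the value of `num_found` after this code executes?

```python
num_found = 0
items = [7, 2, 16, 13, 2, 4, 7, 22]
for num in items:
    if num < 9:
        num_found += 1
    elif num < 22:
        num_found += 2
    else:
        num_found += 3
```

Let's trace through this code step by step.

Initialize: num_found = 0
Initialize: items = [7, 2, 16, 13, 2, 4, 7, 22]
Entering loop: for num in items:

After execution: num_found = 12
12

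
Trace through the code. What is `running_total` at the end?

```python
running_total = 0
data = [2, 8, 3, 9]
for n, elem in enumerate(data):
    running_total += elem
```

Let's trace through this code step by step.

Initialize: running_total = 0
Initialize: data = [2, 8, 3, 9]
Entering loop: for n, elem in enumerate(data):

After execution: running_total = 22
22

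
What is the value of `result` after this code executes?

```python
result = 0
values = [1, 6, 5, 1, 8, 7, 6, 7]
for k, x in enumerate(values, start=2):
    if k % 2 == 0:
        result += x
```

Let's trace through this code step by step.

Initialize: result = 0
Initialize: values = [1, 6, 5, 1, 8, 7, 6, 7]
Entering loop: for k, x in enumerate(values, start=2):

After execution: result = 20
20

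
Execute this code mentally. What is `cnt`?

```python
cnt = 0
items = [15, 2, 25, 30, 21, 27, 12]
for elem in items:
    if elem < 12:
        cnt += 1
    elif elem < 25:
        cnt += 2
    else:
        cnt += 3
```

Let's trace through this code step by step.

Initialize: cnt = 0
Initialize: items = [15, 2, 25, 30, 21, 27, 12]
Entering loop: for elem in items:

After execution: cnt = 16
16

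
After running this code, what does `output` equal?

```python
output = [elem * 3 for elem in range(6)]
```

Let's trace through this code step by step.

Initialize: output = [elem * 3 for elem in range(6)]

After execution: output = [0, 3, 6, 9, 12, 15]
[0, 3, 6, 9, 12, 15]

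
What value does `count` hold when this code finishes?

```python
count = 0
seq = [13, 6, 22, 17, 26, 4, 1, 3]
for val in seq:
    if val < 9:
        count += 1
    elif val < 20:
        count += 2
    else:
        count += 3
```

Let's trace through this code step by step.

Initialize: count = 0
Initialize: seq = [13, 6, 22, 17, 26, 4, 1, 3]
Entering loop: for val in seq:

After execution: count = 14
14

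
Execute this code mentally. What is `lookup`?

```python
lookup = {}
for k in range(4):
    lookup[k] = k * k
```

Let's trace through this code step by step.

Initialize: lookup = {}
Entering loop: for k in range(4):

After execution: lookup = {0: 0, 1: 1, 2: 4, 3: 9}
{0: 0, 1: 1, 2: 4, 3: 9}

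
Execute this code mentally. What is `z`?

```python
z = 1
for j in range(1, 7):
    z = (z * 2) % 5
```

Let's trace through this code step by step.

Initialize: z = 1
Entering loop: for j in range(1, 7):

After execution: z = 4
4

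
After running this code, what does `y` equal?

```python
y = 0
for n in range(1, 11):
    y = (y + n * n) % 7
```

Let's trace through this code step by step.

Initialize: y = 0
Entering loop: for n in range(1, 11):

After execution: y = 0
0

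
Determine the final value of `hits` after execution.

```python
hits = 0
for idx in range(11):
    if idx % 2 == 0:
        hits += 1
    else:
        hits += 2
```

Let's trace through this code step by step.

Initialize: hits = 0
Entering loop: for idx in range(11):

After execution: hits = 16
16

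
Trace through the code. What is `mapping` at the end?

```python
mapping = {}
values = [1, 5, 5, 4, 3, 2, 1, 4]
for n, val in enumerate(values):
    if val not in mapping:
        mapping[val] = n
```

Let's trace through this code step by step.

Initialize: mapping = {}
Initialize: values = [1, 5, 5, 4, 3, 2, 1, 4]
Entering loop: for n, val in enumerate(values):

After execution: mapping = {1: 0, 5: 1, 4: 3, 3: 4, 2: 5}
{1: 0, 5: 1, 4: 3, 3: 4, 2: 5}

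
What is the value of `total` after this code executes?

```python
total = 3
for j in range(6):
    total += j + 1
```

Let's trace through this code step by step.

Initialize: total = 3
Entering loop: for j in range(6):

After execution: total = 24
24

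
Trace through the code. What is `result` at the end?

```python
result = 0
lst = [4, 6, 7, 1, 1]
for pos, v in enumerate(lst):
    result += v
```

Let's trace through this code step by step.

Initialize: result = 0
Initialize: lst = [4, 6, 7, 1, 1]
Entering loop: for pos, v in enumerate(lst):

After execution: result = 19
19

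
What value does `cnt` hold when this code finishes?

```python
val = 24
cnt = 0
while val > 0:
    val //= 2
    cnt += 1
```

Let's trace through this code step by step.

Initialize: val = 24
Initialize: cnt = 0
Entering loop: while val > 0:

After execution: cnt = 5
5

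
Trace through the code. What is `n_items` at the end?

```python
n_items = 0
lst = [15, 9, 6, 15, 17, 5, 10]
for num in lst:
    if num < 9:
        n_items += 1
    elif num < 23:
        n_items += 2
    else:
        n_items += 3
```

Let's trace through this code step by step.

Initialize: n_items = 0
Initialize: lst = [15, 9, 6, 15, 17, 5, 10]
Entering loop: for num in lst:

After execution: n_items = 12
12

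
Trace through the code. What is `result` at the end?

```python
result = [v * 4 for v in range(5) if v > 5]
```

Let's trace through this code step by step.

Initialize: result = [v * 4 for v in range(5) if v > 5]

After execution: result = []
[]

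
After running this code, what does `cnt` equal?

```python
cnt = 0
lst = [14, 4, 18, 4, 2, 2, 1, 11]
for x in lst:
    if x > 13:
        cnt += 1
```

Let's trace through this code step by step.

Initialize: cnt = 0
Initialize: lst = [14, 4, 18, 4, 2, 2, 1, 11]
Entering loop: for x in lst:

After execution: cnt = 2
2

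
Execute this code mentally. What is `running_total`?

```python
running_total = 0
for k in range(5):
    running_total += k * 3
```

Let's trace through this code step by step.

Initialize: running_total = 0
Entering loop: for k in range(5):

After execution: running_total = 30
30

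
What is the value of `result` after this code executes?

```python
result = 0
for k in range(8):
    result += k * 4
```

Let's trace through this code step by step.

Initialize: result = 0
Entering loop: for k in range(8):

After execution: result = 112
112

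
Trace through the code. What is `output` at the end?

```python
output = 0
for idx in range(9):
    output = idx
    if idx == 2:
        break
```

Let's trace through this code step by step.

Initialize: output = 0
Entering loop: for idx in range(9):

After execution: output = 2
2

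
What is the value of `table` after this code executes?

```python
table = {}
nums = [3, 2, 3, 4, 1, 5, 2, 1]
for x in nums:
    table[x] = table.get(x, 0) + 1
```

Let's trace through this code step by step.

Initialize: table = {}
Initialize: nums = [3, 2, 3, 4, 1, 5, 2, 1]
Entering loop: for x in nums:

After execution: table = {3: 2, 2: 2, 4: 1, 1: 2, 5: 1}
{3: 2, 2: 2, 4: 1, 1: 2, 5: 1}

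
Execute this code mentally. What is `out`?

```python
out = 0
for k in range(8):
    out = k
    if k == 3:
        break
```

Let's trace through this code step by step.

Initialize: out = 0
Entering loop: for k in range(8):

After execution: out = 3
3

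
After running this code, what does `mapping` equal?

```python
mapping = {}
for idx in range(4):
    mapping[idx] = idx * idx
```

Let's trace through this code step by step.

Initialize: mapping = {}
Entering loop: for idx in range(4):

After execution: mapping = {0: 0, 1: 1, 2: 4, 3: 9}
{0: 0, 1: 1, 2: 4, 3: 9}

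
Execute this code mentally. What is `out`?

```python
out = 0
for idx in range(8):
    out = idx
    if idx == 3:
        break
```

Let's trace through this code step by step.

Initialize: out = 0
Entering loop: for idx in range(8):

After execution: out = 3
3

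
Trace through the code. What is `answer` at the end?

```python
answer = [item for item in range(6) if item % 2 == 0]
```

Let's trace through this code step by step.

Initialize: answer = [item for item in range(6) if item % 2 == 0]

After execution: answer = [0, 2, 4]
[0, 2, 4]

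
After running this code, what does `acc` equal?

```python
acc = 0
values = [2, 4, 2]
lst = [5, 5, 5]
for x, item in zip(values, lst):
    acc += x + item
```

Let's trace through this code step by step.

Initialize: acc = 0
Initialize: values = [2, 4, 2]
Initialize: lst = [5, 5, 5]
Entering loop: for x, item in zip(values, lst):

After execution: acc = 23
23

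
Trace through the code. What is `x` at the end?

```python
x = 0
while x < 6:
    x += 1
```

Let's trace through this code step by step.

Initialize: x = 0
Entering loop: while x < 6:

After execution: x = 6
6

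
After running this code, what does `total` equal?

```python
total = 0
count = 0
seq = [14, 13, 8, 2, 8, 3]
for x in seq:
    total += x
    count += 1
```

Let's trace through this code step by step.

Initialize: total = 0
Initialize: count = 0
Initialize: seq = [14, 13, 8, 2, 8, 3]
Entering loop: for x in seq:

After execution: total = 48
48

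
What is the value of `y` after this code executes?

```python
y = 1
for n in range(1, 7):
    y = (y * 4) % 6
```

Let's trace through this code step by step.

Initialize: y = 1
Entering loop: for n in range(1, 7):

After execution: y = 4
4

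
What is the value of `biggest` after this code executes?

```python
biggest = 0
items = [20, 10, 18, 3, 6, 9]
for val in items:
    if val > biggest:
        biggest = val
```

Let's trace through this code step by step.

Initialize: biggest = 0
Initialize: items = [20, 10, 18, 3, 6, 9]
Entering loop: for val in items:

After execution: biggest = 20
20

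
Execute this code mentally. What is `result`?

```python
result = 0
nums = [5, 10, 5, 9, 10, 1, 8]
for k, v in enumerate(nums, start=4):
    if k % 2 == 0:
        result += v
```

Let's trace through this code step by step.

Initialize: result = 0
Initialize: nums = [5, 10, 5, 9, 10, 1, 8]
Entering loop: for k, v in enumerate(nums, start=4):

After execution: result = 28
28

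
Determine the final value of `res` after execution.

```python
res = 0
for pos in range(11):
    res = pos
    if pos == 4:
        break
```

Let's trace through this code step by step.

Initialize: res = 0
Entering loop: for pos in range(11):

After execution: res = 4
4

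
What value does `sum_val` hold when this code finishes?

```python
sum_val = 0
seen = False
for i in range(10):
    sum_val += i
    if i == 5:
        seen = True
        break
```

Let's trace through this code step by step.

Initialize: sum_val = 0
Initialize: seen = False
Entering loop: for i in range(10):

After execution: sum_val = 15
15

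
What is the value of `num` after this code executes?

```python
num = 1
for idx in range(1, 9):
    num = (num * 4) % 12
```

Let's trace through this code step by step.

Initialize: num = 1
Entering loop: for idx in range(1, 9):

After execution: num = 4
4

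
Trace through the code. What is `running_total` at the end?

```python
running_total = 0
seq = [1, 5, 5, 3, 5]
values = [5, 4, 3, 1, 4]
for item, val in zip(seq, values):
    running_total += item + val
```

Let's trace through this code step by step.

Initialize: running_total = 0
Initialize: seq = [1, 5, 5, 3, 5]
Initialize: values = [5, 4, 3, 1, 4]
Entering loop: for item, val in zip(seq, values):

After execution: running_total = 36
36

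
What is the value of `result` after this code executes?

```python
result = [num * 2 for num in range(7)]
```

Let's trace through this code step by step.

Initialize: result = [num * 2 for num in range(7)]

After execution: result = [0, 2, 4, 6, 8, 10, 12]
[0, 2, 4, 6, 8, 10, 12]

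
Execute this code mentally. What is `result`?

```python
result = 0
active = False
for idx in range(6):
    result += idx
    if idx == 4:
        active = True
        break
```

Let's trace through this code step by step.

Initialize: result = 0
Initialize: active = False
Entering loop: for idx in range(6):

After execution: result = 10
10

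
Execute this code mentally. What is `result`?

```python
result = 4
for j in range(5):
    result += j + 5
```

Let's trace through this code step by step.

Initialize: result = 4
Entering loop: for j in range(5):

After execution: result = 39
39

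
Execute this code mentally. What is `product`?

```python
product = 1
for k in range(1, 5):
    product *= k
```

Let's trace through this code step by step.

Initialize: product = 1
Entering loop: for k in range(1, 5):

After execution: product = 24
24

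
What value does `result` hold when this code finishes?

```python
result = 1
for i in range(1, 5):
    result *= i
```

Let's trace through this code step by step.

Initialize: result = 1
Entering loop: for i in range(1, 5):

After execution: result = 24
24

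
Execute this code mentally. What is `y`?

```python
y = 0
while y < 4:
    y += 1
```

Let's trace through this code step by step.

Initialize: y = 0
Entering loop: while y < 4:

After execution: y = 4
4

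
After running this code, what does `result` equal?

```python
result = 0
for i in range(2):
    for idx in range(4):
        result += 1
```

Let's trace through this code step by step.

Initialize: result = 0
Entering loop: for i in range(2):

After execution: result = 8
8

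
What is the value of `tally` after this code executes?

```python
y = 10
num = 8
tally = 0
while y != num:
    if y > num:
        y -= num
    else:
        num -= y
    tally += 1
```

Let's trace through this code step by step.

Initialize: y = 10
Initialize: num = 8
Initialize: tally = 0
Entering loop: while y != num:

After execution: tally = 4
4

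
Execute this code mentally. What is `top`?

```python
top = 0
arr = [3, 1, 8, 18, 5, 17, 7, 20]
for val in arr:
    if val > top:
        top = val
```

Let's trace through this code step by step.

Initialize: top = 0
Initialize: arr = [3, 1, 8, 18, 5, 17, 7, 20]
Entering loop: for val in arr:

After execution: top = 20
20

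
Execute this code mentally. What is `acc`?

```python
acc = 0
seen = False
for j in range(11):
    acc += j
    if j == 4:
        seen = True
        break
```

Let's trace through this code step by step.

Initialize: acc = 0
Initialize: seen = False
Entering loop: for j in range(11):

After execution: acc = 10
10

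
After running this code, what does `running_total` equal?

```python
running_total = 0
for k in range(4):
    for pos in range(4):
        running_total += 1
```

Let's trace through this code step by step.

Initialize: running_total = 0
Entering loop: for k in range(4):

After execution: running_total = 16
16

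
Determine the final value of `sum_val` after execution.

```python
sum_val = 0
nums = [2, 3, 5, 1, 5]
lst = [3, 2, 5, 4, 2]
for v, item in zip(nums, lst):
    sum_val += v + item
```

Let's trace through this code step by step.

Initialize: sum_val = 0
Initialize: nums = [2, 3, 5, 1, 5]
Initialize: lst = [3, 2, 5, 4, 2]
Entering loop: for v, item in zip(nums, lst):

After execution: sum_val = 32
32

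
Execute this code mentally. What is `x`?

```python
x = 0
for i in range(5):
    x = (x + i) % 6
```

Let's trace through this code step by step.

Initialize: x = 0
Entering loop: for i in range(5):

After execution: x = 4
4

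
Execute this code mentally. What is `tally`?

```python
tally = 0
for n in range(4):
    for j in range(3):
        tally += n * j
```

Let's trace through this code step by step.

Initialize: tally = 0
Entering loop: for n in range(4):

After execution: tally = 18
18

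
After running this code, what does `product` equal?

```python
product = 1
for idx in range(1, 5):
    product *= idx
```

Let's trace through this code step by step.

Initialize: product = 1
Entering loop: for idx in range(1, 5):

After execution: product = 24
24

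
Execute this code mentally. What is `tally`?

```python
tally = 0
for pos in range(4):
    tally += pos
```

Let's trace through this code step by step.

Initialize: tally = 0
Entering loop: for pos in range(4):

After execution: tally = 6
6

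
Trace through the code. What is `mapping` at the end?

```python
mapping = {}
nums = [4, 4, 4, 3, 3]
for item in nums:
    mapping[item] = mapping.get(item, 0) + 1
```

Let's trace through this code step by step.

Initialize: mapping = {}
Initialize: nums = [4, 4, 4, 3, 3]
Entering loop: for item in nums:

After execution: mapping = {4: 3, 3: 2}
{4: 3, 3: 2}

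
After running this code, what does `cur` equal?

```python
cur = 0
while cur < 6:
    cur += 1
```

Let's trace through this code step by step.

Initialize: cur = 0
Entering loop: while cur < 6:

After execution: cur = 6
6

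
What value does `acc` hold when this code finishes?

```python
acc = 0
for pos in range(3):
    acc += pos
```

Let's trace through this code step by step.

Initialize: acc = 0
Entering loop: for pos in range(3):

After execution: acc = 3
3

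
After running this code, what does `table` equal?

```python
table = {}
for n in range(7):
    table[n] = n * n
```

Let's trace through this code step by step.

Initialize: table = {}
Entering loop: for n in range(7):

After execution: table = {0: 0, 1: 1, 2: 4, 3: 9, 4: 16, 5: 25, 6: 36}
{0: 0, 1: 1, 2: 4, 3: 9, 4: 16, 5: 25, 6: 36}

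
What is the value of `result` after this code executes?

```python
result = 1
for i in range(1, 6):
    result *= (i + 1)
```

Let's trace through this code step by step.

Initialize: result = 1
Entering loop: for i in range(1, 6):

After execution: result = 720
720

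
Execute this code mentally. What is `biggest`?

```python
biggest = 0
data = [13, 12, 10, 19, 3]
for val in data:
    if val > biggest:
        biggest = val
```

Let's trace through this code step by step.

Initialize: biggest = 0
Initialize: data = [13, 12, 10, 19, 3]
Entering loop: for val in data:

After execution: biggest = 19
19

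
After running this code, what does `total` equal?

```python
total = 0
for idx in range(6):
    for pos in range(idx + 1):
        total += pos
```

Let's trace through this code step by step.

Initialize: total = 0
Entering loop: for idx in range(6):

After execution: total = 35
35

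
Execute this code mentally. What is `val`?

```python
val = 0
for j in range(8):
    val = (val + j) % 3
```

Let's trace through this code step by step.

Initialize: val = 0
Entering loop: for j in range(8):

After execution: val = 1
1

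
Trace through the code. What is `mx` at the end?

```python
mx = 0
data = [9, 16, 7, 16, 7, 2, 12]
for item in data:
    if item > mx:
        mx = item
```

Let's trace through this code step by step.

Initialize: mx = 0
Initialize: data = [9, 16, 7, 16, 7, 2, 12]
Entering loop: for item in data:

After execution: mx = 16
16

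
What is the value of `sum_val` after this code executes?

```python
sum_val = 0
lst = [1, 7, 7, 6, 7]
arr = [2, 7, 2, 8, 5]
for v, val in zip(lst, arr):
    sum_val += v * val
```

Let's trace through this code step by step.

Initialize: sum_val = 0
Initialize: lst = [1, 7, 7, 6, 7]
Initialize: arr = [2, 7, 2, 8, 5]
Entering loop: for v, val in zip(lst, arr):

After execution: sum_val = 148
148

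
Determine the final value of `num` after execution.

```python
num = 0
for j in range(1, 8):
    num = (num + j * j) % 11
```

Let's trace through this code step by step.

Initialize: num = 0
Entering loop: for j in range(1, 8):

After execution: num = 8
8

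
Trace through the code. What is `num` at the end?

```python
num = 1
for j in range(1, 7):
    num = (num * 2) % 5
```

Let's trace through this code step by step.

Initialize: num = 1
Entering loop: for j in range(1, 7):

After execution: num = 4
4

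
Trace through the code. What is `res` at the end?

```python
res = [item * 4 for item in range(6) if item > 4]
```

Let's trace through this code step by step.

Initialize: res = [item * 4 for item in range(6) if item > 4]

After execution: res = [20]
[20]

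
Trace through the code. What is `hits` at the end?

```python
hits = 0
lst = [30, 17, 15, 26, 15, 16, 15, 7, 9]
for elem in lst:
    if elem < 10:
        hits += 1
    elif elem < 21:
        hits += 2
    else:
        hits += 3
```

Let's trace through this code step by step.

Initialize: hits = 0
Initialize: lst = [30, 17, 15, 26, 15, 16, 15, 7, 9]
Entering loop: for elem in lst:

After execution: hits = 18
18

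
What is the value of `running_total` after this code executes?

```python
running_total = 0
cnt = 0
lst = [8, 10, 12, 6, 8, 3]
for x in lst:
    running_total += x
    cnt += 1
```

Let's trace through this code step by step.

Initialize: running_total = 0
Initialize: cnt = 0
Initialize: lst = [8, 10, 12, 6, 8, 3]
Entering loop: for x in lst:

After execution: running_total = 47
47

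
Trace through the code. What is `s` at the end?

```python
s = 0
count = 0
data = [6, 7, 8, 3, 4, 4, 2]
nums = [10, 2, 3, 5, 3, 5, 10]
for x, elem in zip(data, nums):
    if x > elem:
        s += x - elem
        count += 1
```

Let's trace through this code step by step.

Initialize: s = 0
Initialize: count = 0
Initialize: data = [6, 7, 8, 3, 4, 4, 2]
Initialize: nums = [10, 2, 3, 5, 3, 5, 10]
Entering loop: for x, elem in zip(data, nums):

After execution: s = 11
11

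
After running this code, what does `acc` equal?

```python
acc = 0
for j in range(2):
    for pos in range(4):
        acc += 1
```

Let's trace through this code step by step.

Initialize: acc = 0
Entering loop: for j in range(2):

After execution: acc = 8
8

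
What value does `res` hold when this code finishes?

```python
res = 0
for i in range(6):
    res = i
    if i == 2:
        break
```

Let's trace through this code step by step.

Initialize: res = 0
Entering loop: for i in range(6):

After execution: res = 2
2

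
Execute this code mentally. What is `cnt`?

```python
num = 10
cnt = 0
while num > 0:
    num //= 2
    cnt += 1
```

Let's trace through this code step by step.

Initialize: num = 10
Initialize: cnt = 0
Entering loop: while num > 0:

After execution: cnt = 4
4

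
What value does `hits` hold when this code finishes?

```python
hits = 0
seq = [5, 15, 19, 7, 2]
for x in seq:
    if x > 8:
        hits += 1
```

Let's trace through this code step by step.

Initialize: hits = 0
Initialize: seq = [5, 15, 19, 7, 2]
Entering loop: for x in seq:

After execution: hits = 2
2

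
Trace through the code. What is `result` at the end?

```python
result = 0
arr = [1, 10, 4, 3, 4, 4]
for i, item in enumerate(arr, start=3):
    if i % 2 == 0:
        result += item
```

Let's trace through this code step by step.

Initialize: result = 0
Initialize: arr = [1, 10, 4, 3, 4, 4]
Entering loop: for i, item in enumerate(arr, start=3):

After execution: result = 17
17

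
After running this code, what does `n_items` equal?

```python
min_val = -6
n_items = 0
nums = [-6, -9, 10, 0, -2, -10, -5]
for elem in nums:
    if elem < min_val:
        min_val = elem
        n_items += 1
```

Let's trace through this code step by step.

Initialize: min_val = -6
Initialize: n_items = 0
Initialize: nums = [-6, -9, 10, 0, -2, -10, -5]
Entering loop: for elem in nums:

After execution: n_items = 2
2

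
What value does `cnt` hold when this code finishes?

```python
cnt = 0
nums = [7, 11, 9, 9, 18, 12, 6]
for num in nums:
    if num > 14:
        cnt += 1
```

Let's trace through this code step by step.

Initialize: cnt = 0
Initialize: nums = [7, 11, 9, 9, 18, 12, 6]
Entering loop: for num in nums:

After execution: cnt = 1
1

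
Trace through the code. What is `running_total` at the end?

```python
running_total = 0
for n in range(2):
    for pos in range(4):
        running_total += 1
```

Let's trace through this code step by step.

Initialize: running_total = 0
Entering loop: for n in range(2):

After execution: running_total = 8
8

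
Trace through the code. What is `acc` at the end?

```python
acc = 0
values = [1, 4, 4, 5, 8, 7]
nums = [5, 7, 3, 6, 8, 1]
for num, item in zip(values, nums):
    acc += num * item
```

Let's trace through this code step by step.

Initialize: acc = 0
Initialize: values = [1, 4, 4, 5, 8, 7]
Initialize: nums = [5, 7, 3, 6, 8, 1]
Entering loop: for num, item in zip(values, nums):

After execution: acc = 146
146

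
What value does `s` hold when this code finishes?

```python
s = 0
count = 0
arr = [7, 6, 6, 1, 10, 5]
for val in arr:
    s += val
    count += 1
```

Let's trace through this code step by step.

Initialize: s = 0
Initialize: count = 0
Initialize: arr = [7, 6, 6, 1, 10, 5]
Entering loop: for val in arr:

After execution: s = 35
35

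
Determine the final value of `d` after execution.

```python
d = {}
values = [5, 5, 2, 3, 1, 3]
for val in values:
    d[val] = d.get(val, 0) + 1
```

Let's trace through this code step by step.

Initialize: d = {}
Initialize: values = [5, 5, 2, 3, 1, 3]
Entering loop: for val in values:

After execution: d = {5: 2, 2: 1, 3: 2, 1: 1}
{5: 2, 2: 1, 3: 2, 1: 1}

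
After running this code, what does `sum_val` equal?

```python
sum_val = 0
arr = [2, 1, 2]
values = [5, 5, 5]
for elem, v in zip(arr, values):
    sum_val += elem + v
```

Let's trace through this code step by step.

Initialize: sum_val = 0
Initialize: arr = [2, 1, 2]
Initialize: values = [5, 5, 5]
Entering loop: for elem, v in zip(arr, values):

After execution: sum_val = 20
20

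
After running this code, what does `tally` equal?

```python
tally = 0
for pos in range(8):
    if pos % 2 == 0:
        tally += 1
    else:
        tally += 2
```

Let's trace through this code step by step.

Initialize: tally = 0
Entering loop: for pos in range(8):

After execution: tally = 12
12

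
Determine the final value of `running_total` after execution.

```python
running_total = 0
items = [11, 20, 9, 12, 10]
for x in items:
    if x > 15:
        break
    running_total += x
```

Let's trace through this code step by step.

Initialize: running_total = 0
Initialize: items = [11, 20, 9, 12, 10]
Entering loop: for x in items:

After execution: running_total = 11
11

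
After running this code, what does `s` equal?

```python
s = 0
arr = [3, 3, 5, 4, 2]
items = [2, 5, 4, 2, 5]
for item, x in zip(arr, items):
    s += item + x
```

Let's trace through this code step by step.

Initialize: s = 0
Initialize: arr = [3, 3, 5, 4, 2]
Initialize: items = [2, 5, 4, 2, 5]
Entering loop: for item, x in zip(arr, items):

After execution: s = 35
35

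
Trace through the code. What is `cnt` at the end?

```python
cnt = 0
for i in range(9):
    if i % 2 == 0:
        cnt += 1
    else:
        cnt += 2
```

Let's trace through this code step by step.

Initialize: cnt = 0
Entering loop: for i in range(9):

After execution: cnt = 13
13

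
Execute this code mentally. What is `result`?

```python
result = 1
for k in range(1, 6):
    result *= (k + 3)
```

Let's trace through this code step by step.

Initialize: result = 1
Entering loop: for k in range(1, 6):

After execution: result = 6720
6720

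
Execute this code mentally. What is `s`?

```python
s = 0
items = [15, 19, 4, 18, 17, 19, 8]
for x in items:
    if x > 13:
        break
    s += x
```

Let's trace through this code step by step.

Initialize: s = 0
Initialize: items = [15, 19, 4, 18, 17, 19, 8]
Entering loop: for x in items:

After execution: s = 0
0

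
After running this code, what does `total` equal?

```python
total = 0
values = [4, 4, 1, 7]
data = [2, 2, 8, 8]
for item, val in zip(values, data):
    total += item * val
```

Let's trace through this code step by step.

Initialize: total = 0
Initialize: values = [4, 4, 1, 7]
Initialize: data = [2, 2, 8, 8]
Entering loop: for item, val in zip(values, data):

After execution: total = 80
80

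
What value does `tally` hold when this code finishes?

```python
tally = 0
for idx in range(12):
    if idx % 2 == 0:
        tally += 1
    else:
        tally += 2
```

Let's trace through this code step by step.

Initialize: tally = 0
Entering loop: for idx in range(12):

After execution: tally = 18
18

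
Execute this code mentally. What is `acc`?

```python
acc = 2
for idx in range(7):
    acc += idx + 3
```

Let's trace through this code step by step.

Initialize: acc = 2
Entering loop: for idx in range(7):

After execution: acc = 44
44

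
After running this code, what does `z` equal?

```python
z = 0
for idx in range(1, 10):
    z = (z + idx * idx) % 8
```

Let's trace through this code step by step.

Initialize: z = 0
Entering loop: for idx in range(1, 10):

After execution: z = 5
5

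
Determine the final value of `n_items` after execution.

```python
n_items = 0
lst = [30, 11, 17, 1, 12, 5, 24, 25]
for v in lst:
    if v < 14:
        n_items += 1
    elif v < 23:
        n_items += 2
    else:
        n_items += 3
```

Let's trace through this code step by step.

Initialize: n_items = 0
Initialize: lst = [30, 11, 17, 1, 12, 5, 24, 25]
Entering loop: for v in lst:

After execution: n_items = 15
15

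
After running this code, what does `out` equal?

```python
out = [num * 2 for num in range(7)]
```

Let's trace through this code step by step.

Initialize: out = [num * 2 for num in range(7)]

After execution: out = [0, 2, 4, 6, 8, 10, 12]
[0, 2, 4, 6, 8, 10, 12]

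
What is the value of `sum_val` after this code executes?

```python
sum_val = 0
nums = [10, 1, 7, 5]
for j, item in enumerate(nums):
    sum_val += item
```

Let's trace through this code step by step.

Initialize: sum_val = 0
Initialize: nums = [10, 1, 7, 5]
Entering loop: for j, item in enumerate(nums):

After execution: sum_val = 23
23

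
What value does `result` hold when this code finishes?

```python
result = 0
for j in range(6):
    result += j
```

Let's trace through this code step by step.

Initialize: result = 0
Entering loop: for j in range(6):

After execution: result = 15
15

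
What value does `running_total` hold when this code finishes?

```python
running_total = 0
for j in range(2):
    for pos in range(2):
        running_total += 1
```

Let's trace through this code step by step.

Initialize: running_total = 0
Entering loop: for j in range(2):

After execution: running_total = 4
4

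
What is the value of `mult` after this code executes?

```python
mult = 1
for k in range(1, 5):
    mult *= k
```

Let's trace through this code step by step.

Initialize: mult = 1
Entering loop: for k in range(1, 5):

After execution: mult = 24
24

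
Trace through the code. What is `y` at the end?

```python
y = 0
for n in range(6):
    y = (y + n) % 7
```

Let's trace through this code step by step.

Initialize: y = 0
Entering loop: for n in range(6):

After execution: y = 1
1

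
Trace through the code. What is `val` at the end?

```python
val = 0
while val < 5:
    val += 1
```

Let's trace through this code step by step.

Initialize: val = 0
Entering loop: while val < 5:

After execution: val = 5
5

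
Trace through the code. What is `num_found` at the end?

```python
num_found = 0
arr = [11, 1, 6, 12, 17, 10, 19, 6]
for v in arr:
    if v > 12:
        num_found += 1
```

Let's trace through this code step by step.

Initialize: num_found = 0
Initialize: arr = [11, 1, 6, 12, 17, 10, 19, 6]
Entering loop: for v in arr:

After execution: num_found = 2
2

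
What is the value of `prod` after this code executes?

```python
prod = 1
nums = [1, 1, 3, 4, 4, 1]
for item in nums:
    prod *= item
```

Let's trace through this code step by step.

Initialize: prod = 1
Initialize: nums = [1, 1, 3, 4, 4, 1]
Entering loop: for item in nums:

After execution: prod = 48
48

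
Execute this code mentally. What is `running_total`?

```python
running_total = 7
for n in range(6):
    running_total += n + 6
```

Let's trace through this code step by step.

Initialize: running_total = 7
Entering loop: for n in range(6):

After execution: running_total = 58
58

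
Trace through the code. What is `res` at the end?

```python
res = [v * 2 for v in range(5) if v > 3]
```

Let's trace through this code step by step.

Initialize: res = [v * 2 for v in range(5) if v > 3]

After execution: res = [8]
[8]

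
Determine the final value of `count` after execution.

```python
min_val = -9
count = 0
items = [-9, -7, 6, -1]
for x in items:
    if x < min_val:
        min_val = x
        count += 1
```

Let's trace through this code step by step.

Initialize: min_val = -9
Initialize: count = 0
Initialize: items = [-9, -7, 6, -1]
Entering loop: for x in items:

After execution: count = 0
0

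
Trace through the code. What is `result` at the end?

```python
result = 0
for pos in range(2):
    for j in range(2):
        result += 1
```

Let's trace through this code step by step.

Initialize: result = 0
Entering loop: for pos in range(2):

After execution: result = 4
4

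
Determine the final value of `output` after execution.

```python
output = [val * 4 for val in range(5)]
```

Let's trace through this code step by step.

Initialize: output = [val * 4 for val in range(5)]

After execution: output = [0, 4, 8, 12, 16]
[0, 4, 8, 12, 16]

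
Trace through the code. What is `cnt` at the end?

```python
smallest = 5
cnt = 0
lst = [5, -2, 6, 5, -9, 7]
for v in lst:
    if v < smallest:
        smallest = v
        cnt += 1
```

Let's trace through this code step by step.

Initialize: smallest = 5
Initialize: cnt = 0
Initialize: lst = [5, -2, 6, 5, -9, 7]
Entering loop: for v in lst:

After execution: cnt = 2
2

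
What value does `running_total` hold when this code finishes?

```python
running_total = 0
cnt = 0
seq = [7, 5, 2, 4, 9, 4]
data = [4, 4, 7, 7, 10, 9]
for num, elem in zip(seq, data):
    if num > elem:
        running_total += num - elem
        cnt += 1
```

Let's trace through this code step by step.

Initialize: running_total = 0
Initialize: cnt = 0
Initialize: seq = [7, 5, 2, 4, 9, 4]
Initialize: data = [4, 4, 7, 7, 10, 9]
Entering loop: for num, elem in zip(seq, data):

After execution: running_total = 4
4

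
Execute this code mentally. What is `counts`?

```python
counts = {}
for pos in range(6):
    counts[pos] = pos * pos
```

Let's trace through this code step by step.

Initialize: counts = {}
Entering loop: for pos in range(6):

After execution: counts = {0: 0, 1: 1, 2: 4, 3: 9, 4: 16, 5: 25}
{0: 0, 1: 1, 2: 4, 3: 9, 4: 16, 5: 25}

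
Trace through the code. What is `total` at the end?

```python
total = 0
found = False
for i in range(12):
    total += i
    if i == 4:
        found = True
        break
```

Let's trace through this code step by step.

Initialize: total = 0
Initialize: found = False
Entering loop: for i in range(12):

After execution: total = 10
10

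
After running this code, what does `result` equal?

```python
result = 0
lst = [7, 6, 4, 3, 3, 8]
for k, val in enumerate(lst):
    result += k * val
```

Let's trace through this code step by step.

Initialize: result = 0
Initialize: lst = [7, 6, 4, 3, 3, 8]
Entering loop: for k, val in enumerate(lst):

After execution: result = 75
75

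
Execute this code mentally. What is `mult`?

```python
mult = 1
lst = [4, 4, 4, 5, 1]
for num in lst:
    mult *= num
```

Let's trace through this code step by step.

Initialize: mult = 1
Initialize: lst = [4, 4, 4, 5, 1]
Entering loop: for num in lst:

After execution: mult = 320
320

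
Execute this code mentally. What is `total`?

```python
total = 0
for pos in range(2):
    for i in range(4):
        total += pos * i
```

Let's trace through this code step by step.

Initialize: total = 0
Entering loop: for pos in range(2):

After execution: total = 6
6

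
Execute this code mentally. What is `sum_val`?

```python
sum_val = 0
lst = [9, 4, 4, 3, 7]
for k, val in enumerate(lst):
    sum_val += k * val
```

Let's trace through this code step by step.

Initialize: sum_val = 0
Initialize: lst = [9, 4, 4, 3, 7]
Entering loop: for k, val in enumerate(lst):

After execution: sum_val = 49
49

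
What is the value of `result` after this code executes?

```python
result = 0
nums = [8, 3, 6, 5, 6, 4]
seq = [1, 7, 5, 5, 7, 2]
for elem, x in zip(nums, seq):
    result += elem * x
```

Let's trace through this code step by step.

Initialize: result = 0
Initialize: nums = [8, 3, 6, 5, 6, 4]
Initialize: seq = [1, 7, 5, 5, 7, 2]
Entering loop: for elem, x in zip(nums, seq):

After execution: result = 134
134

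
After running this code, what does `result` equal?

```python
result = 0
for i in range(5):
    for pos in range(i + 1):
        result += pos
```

Let's trace through this code step by step.

Initialize: result = 0
Entering loop: for i in range(5):

After execution: result = 20
20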